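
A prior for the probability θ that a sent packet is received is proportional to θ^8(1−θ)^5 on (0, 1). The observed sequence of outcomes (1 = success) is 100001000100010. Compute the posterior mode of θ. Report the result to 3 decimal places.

The prior density ∝ θ^8(1−θ)^5 is the kernel of Beta(9, 6).
Data: 4 successes in 15 trials (from the sequence). The binomial likelihood contributes θ^4(1−θ)^11, so the posterior is Beta(9+4, 6+11) = Beta(13, 17).
For Beta(a, b) with a, b > 1 the mode is (a−1)/(a+b−2) = 12/28 ≈ 0.429.

θ̂_MAP = 0.429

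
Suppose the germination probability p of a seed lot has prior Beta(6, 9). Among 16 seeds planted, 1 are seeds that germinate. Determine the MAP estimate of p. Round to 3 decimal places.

Prior: Beta(6, 9).
Data: 1 success in 16 trials. The binomial likelihood contributes p(1−p)^15, so the posterior is Beta(6+1, 9+15) = Beta(7, 24).
For Beta(a, b) with a, b > 1 the mode is (a−1)/(a+b−2) = 6/29 ≈ 0.207.

p̂_MAP = 0.207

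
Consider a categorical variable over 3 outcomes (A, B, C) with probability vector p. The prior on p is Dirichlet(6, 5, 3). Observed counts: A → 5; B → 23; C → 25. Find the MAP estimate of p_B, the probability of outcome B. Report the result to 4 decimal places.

The posterior is Dirichlet(αᵢ + nᵢ) = Dirichlet(11, 28, 28).
For a Dirichlet(a₁,…,a_K) with all aᵢ > 1, the mode has j-th component (aⱼ − 1)/(Σaᵢ − K).
Here Σaᵢ = 67 and K = 3, so p_B = (28 − 1)/(67 − 3) = 27/64 ≈ 0.4219.

MAP estimate of p_B = 0.4219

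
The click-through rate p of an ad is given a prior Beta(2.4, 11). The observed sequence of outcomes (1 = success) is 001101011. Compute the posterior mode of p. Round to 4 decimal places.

Prior: Beta(2.4, 11).
Data: 5 successes in 9 trials (from the sequence). The binomial likelihood contributes p^5(1−p)^4, so the posterior is Beta(2.4+5, 11+4) = Beta(7.4, 15).
For Beta(a, b) with a, b > 1 the mode is (a−1)/(a+b−2) = 6.4/20.4 ≈ 0.3137.

p̂_MAP = 0.3137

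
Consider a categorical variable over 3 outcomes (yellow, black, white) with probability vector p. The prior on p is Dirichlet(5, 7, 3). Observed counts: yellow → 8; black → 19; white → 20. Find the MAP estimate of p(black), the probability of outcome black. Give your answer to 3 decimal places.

MAP estimate of p(black) = 0.424

The posterior is Dirichlet(αᵢ + nᵢ) = Dirichlet(13, 26, 23).
For a Dirichlet(a₁,…,a_K) with all aᵢ > 1, the mode has j-th component (aⱼ − 1)/(Σaᵢ − K).
Here Σaᵢ = 62 and K = 3, so p(black) = (26 − 1)/(62 − 3) = 25/59 ≈ 0.424.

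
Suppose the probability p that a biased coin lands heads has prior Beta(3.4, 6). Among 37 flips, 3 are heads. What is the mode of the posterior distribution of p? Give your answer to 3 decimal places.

p̂_MAP = 0.122

Prior: Beta(3.4, 6).
Data: 3 successes in 37 trials. The binomial likelihood contributes p^3(1−p)^34, so the posterior is Beta(3.4+3, 6+34) = Beta(6.4, 40).
For Beta(a, b) with a, b > 1 the mode is (a−1)/(a+b−2) = 5.4/44.4 ≈ 0.122.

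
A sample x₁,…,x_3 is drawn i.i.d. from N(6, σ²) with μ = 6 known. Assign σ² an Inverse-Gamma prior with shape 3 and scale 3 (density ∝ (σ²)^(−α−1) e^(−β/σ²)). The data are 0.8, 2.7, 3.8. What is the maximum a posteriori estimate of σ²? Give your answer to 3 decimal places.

σ̂²_MAP = 4.434

Sum of squared deviations about the known mean: SS = (0.8−6)² + (2.7−6)² + (3.8−6)² = 42.77.
The Normal likelihood contributes (σ²)^(−n/2) exp(−SS/(2σ²)), so the posterior is Inverse-Gamma(α + n/2, β + SS/2) = Inverse-Gamma(4.5, 24.385).
The mode of Inverse-Gamma(a, b) is b/(a+1) = 24.385/5.5 ≈ 4.434.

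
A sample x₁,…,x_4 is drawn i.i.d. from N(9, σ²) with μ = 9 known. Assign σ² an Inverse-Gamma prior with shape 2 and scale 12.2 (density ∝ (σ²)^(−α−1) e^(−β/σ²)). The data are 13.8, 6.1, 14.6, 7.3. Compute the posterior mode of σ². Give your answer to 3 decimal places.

Sum of squared deviations about the known mean: SS = (13.8−9)² + (6.1−9)² + (14.6−9)² + (7.3−9)² = 65.7.
The Normal likelihood contributes (σ²)^(−n/2) exp(−SS/(2σ²)), so the posterior is Inverse-Gamma(α + n/2, β + SS/2) = Inverse-Gamma(4, 45.05).
The mode of Inverse-Gamma(a, b) is b/(a+1) = 45.05/5 ≈ 9.010.

σ̂²_MAP = 9.010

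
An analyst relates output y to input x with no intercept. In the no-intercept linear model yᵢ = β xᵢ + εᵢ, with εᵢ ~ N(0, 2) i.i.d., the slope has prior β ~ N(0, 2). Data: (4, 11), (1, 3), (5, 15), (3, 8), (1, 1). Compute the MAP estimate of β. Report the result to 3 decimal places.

β̂_MAP = 2.774

log p(β | y) = −Σ(yᵢ − βxᵢ)²/(2·2) − β²/(2·2) + const.
Setting the derivative to zero: Σxᵢ(yᵢ − βxᵢ)/2 − β/2 = 0, so β = Σxᵢyᵢ / (Σxᵢ² + σ²/τ²).
Σxᵢyᵢ = 4·11 + 1·3 + 5·15 + 3·8 + 1·1 = 147; Σxᵢ² = 52; σ²/τ² = 1.
β̂_MAP = 147 / (52 + 1) = 147/53 ≈ 2.774.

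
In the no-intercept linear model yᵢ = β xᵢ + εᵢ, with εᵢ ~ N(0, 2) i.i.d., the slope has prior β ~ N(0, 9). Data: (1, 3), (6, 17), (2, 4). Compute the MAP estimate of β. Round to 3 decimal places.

log p(β | y) = −Σ(yᵢ − βxᵢ)²/(2·2) − β²/(2·9) + const.
Setting the derivative to zero: Σxᵢ(yᵢ − βxᵢ)/2 − β/9 = 0, so β = Σxᵢyᵢ / (Σxᵢ² + σ²/τ²).
Σxᵢyᵢ = 1·3 + 6·17 + 2·4 = 113; Σxᵢ² = 41; σ²/τ² = 2/9.
β̂_MAP = 113 / (41 + 2/9) = 113/(371/9) = 1017/371 ≈ 2.741.

β̂_MAP = 2.741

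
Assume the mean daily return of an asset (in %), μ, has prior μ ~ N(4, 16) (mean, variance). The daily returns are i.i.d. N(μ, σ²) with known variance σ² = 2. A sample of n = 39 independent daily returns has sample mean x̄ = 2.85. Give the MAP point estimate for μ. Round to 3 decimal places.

μ̂_MAP = 2.854

n = 39, x̄ = 2.85.
For a Normal prior and Normal likelihood with known variance, the posterior is Normal; its mode equals its mean, the precision-weighted average.
Prior precision 1/σ₀² = 1/16 = 0.0625; data precision n/σ² = 39/2 = 19.5.
μ̂ = (0.0625·4 + 19.5·2.85) / (0.0625 + 19.5) = 55.825/19.5625 = 4466/1565 ≈ 2.854.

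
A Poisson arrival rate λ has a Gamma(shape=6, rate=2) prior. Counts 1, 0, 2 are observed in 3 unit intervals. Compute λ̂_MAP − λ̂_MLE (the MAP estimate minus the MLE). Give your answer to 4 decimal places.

MAP − MLE = 0.6000

Σxᵢ = 3. Posterior is Gamma(9, 5); MAP = (9−1)/5 = 8/5 ≈ 1.60000.
MLE = x̄ = 3/3 ≈ 1.00000.
Difference = 8/5 − 3/3 = 3/5 ≈ 0.6000.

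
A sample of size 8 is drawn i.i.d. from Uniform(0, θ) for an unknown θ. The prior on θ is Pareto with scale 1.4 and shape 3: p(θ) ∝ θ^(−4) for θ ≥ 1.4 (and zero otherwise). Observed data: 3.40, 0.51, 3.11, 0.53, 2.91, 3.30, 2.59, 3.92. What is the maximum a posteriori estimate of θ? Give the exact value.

θ̂_MAP = 3.92

The Uniform(0, θ) likelihood is θ^(−n) for θ ≥ max(xᵢ), zero otherwise. Here max(xᵢ) = 3.92.
Posterior ∝ θ^(−4) · θ^(−8) = θ^(−12) on θ ≥ max(1.4, 3.92) = 3.92.
This density is strictly decreasing in θ, so the posterior mode lies at the lower boundary of the support.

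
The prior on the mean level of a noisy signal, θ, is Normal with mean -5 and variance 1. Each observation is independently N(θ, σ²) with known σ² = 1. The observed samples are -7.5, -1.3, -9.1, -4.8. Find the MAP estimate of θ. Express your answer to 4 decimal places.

θ̂_MAP = -5.5400

n = 4; x̄ = ((-7.5) + (-1.3) + (-9.1) + (-4.8))/4 = -22.7/4 = -5.675.
For a Normal prior and Normal likelihood with known variance, the posterior is Normal; its mode equals its mean, the precision-weighted average.
Prior precision 1/σ₀² = 1/1 = 1; data precision n/σ² = 4/1 = 4.
θ̂ = (1·(-5) + 4·(-5.675)) / (1 + 4) = (-27.7)/5 = -5.5400.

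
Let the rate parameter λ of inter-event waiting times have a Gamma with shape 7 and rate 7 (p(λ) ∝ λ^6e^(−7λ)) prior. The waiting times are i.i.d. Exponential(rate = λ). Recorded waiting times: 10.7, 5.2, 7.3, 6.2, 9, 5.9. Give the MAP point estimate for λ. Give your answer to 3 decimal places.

The Exponential(rate=λ) likelihood is ∝ λ^n e^(−λΣtᵢ). Here n = 6 and Σtᵢ = 10.7 + 5.2 + 7.3 + 6.2 + 9 + 5.9 = 44.3.
Posterior ∝ λ^6e^(−7λ) · λ^6e^(−44.3λ) = λ^12e^(−51.3λ), i.e. Gamma(13, 51.3).
Mode = (a−1)/b = 12/51.3 ≈ 0.234.

λ̂_MAP = 0.234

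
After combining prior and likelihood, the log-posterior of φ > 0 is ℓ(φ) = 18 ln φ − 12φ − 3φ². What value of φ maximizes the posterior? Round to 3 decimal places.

φ̂_MAP = 1.000

ℓ'(φ) = 18/φ − 12 − 6φ. Setting this to zero and multiplying by φ: 6φ² + 12φ − 18 = 0.
φ = (−12 + √(12² + 4·6·18)) / (2·6) = (−12 + √576) / 12 = (−12 + 24)/12 = 1.
ℓ''(φ) = −18/φ² − 6 < 0, confirming a maximum.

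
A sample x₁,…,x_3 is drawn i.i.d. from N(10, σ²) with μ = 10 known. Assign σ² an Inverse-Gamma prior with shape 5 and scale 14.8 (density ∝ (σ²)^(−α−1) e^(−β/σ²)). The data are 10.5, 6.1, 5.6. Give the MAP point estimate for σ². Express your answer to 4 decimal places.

σ̂²_MAP = 4.2947

Sum of squared deviations about the known mean: SS = (10.5−10)² + (6.1−10)² + (5.6−10)² = 34.82.
The Normal likelihood contributes (σ²)^(−n/2) exp(−SS/(2σ²)), so the posterior is Inverse-Gamma(α + n/2, β + SS/2) = Inverse-Gamma(6.5, 32.21).
The mode of Inverse-Gamma(a, b) is b/(a+1) = 32.21/7.5 ≈ 4.2947.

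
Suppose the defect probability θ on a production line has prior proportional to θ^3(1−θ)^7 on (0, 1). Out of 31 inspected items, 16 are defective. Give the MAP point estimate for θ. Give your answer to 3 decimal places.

θ̂_MAP = 0.463

The prior density ∝ θ^3(1−θ)^7 is the kernel of Beta(4, 8).
Data: 16 successes in 31 trials. The binomial likelihood contributes θ^16(1−θ)^15, so the posterior is Beta(4+16, 8+15) = Beta(20, 23).
For Beta(a, b) with a, b > 1 the mode is (a−1)/(a+b−2) = 19/41 ≈ 0.463.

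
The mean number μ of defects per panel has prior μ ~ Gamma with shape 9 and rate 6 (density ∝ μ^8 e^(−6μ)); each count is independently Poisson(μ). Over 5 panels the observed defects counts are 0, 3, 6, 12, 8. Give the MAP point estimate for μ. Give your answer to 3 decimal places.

μ̂_MAP = 3.364

Σxᵢ = 0+3+6+12+8 = 29, with n = 5.
Posterior ∝ μ^8e^(−6μ) · μ^29e^(−5μ) = μ^37e^(−11μ), i.e. Gamma(shape=38, rate=11).
The mode of a Gamma(a, b) with a ≥ 1 (shape–rate) is (a−1)/b = 37/11 ≈ 3.364.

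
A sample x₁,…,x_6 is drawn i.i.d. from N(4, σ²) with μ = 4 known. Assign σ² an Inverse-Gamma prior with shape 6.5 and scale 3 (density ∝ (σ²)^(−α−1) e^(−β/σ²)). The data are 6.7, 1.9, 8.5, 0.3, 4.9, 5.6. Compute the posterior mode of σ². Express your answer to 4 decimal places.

σ̂²_MAP = 2.6195

Sum of squared deviations about the known mean: SS = (6.7−4)² + (1.9−4)² + (8.5−4)² + (0.3−4)² + (4.9−4)² + (5.6−4)² = 49.01.
The Normal likelihood contributes (σ²)^(−n/2) exp(−SS/(2σ²)), so the posterior is Inverse-Gamma(α + n/2, β + SS/2) = Inverse-Gamma(9.5, 27.505).
The mode of Inverse-Gamma(a, b) is b/(a+1) = 27.505/10.5 ≈ 2.6195.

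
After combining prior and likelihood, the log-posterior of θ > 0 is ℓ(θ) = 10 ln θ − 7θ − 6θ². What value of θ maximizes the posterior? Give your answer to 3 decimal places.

θ̂_MAP = 0.667

ℓ'(θ) = 10/θ − 7 − 12θ. Setting this to zero and multiplying by θ: 12θ² + 7θ − 10 = 0.
θ = (−7 + √(7² + 4·12·10)) / (2·12) = (−7 + √529) / 24 = (−7 + 23)/24 = 2/3.
ℓ''(θ) = −10/θ² − 12 < 0, confirming a maximum.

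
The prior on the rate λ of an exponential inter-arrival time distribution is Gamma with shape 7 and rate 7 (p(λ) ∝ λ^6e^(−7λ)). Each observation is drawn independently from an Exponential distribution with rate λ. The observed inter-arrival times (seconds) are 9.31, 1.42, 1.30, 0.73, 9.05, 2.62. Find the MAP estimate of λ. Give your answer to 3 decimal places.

λ̂_MAP = 0.382

The Exponential(rate=λ) likelihood is ∝ λ^n e^(−λΣtᵢ). Here n = 6 and Σtᵢ = 9.31 + 1.42 + 1.30 + 0.73 + 9.05 + 2.62 = 24.43.
Posterior ∝ λ^6e^(−7λ) · λ^6e^(−24.43λ) = λ^12e^(−31.43λ), i.e. Gamma(13, 31.43).
Mode = (a−1)/b = 12/31.43 ≈ 0.382.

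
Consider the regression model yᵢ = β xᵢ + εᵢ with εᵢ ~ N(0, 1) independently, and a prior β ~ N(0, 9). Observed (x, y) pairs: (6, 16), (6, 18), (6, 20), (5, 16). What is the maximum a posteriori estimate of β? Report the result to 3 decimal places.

β̂_MAP = 3.035

log p(β | y) = −Σ(yᵢ − βxᵢ)²/(2·1) − β²/(2·9) + const.
Setting the derivative to zero: Σxᵢ(yᵢ − βxᵢ)/1 − β/9 = 0, so β = Σxᵢyᵢ / (Σxᵢ² + σ²/τ²).
Σxᵢyᵢ = 6·16 + 6·18 + 6·20 + 5·16 = 404; Σxᵢ² = 133; σ²/τ² = 1/9.
β̂_MAP = 404 / (133 + 1/9) = 404/(1198/9) = 1818/599 ≈ 3.035.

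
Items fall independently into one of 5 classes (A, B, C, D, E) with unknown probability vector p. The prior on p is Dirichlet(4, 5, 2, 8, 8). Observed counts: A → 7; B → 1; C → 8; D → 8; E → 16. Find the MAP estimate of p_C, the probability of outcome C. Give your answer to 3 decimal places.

The posterior is Dirichlet(αᵢ + nᵢ) = Dirichlet(11, 6, 10, 16, 24).
For a Dirichlet(a₁,…,a_K) with all aᵢ > 1, the mode has j-th component (aⱼ − 1)/(Σaᵢ − K).
Here Σaᵢ = 67 and K = 5, so p_C = (10 − 1)/(67 − 5) = 9/62 ≈ 0.145.

MAP estimate of p_C = 0.145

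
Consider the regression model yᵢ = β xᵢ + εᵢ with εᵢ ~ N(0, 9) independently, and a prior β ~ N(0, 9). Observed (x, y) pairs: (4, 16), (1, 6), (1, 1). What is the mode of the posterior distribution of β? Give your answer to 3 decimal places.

β̂_MAP = 3.737

log p(β | y) = −Σ(yᵢ − βxᵢ)²/(2·9) − β²/(2·9) + const.
Setting the derivative to zero: Σxᵢ(yᵢ − βxᵢ)/9 − β/9 = 0, so β = Σxᵢyᵢ / (Σxᵢ² + σ²/τ²).
Σxᵢyᵢ = 4·16 + 1·6 + 1·1 = 71; Σxᵢ² = 18; σ²/τ² = 1.
β̂_MAP = 71 / (18 + 1) = 71/19 ≈ 3.737.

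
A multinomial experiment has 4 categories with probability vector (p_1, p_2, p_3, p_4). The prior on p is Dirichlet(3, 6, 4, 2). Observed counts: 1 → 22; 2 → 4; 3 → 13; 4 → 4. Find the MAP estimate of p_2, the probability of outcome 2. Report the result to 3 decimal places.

MAP estimate: 0.167

The posterior is Dirichlet(αᵢ + nᵢ) = Dirichlet(25, 10, 17, 6).
For a Dirichlet(a₁,…,a_K) with all aᵢ > 1, the mode has j-th component (aⱼ − 1)/(Σaᵢ − K).
Here Σaᵢ = 58 and K = 4, so p_2 = (10 − 1)/(58 − 4) = 9/54 ≈ 0.167.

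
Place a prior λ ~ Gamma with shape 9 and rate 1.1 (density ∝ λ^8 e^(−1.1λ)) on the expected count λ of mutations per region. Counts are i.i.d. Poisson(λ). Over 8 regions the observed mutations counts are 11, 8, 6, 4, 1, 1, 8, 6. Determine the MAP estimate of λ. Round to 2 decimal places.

λ̂_MAP = 5.82

Σxᵢ = 11+8+6+4+1+1+8+6 = 45, with n = 8.
Posterior ∝ λ^8e^(−1.1λ) · λ^45e^(−8λ) = λ^53e^(−9.1λ), i.e. Gamma(shape=54, rate=9.1).
The mode of a Gamma(a, b) with a ≥ 1 (shape–rate) is (a−1)/b = 53/9.1 ≈ 5.82.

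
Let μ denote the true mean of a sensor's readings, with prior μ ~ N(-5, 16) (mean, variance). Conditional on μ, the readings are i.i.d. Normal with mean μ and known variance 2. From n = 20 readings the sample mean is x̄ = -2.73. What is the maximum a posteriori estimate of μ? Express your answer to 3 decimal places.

n = 20, x̄ = -2.73.
For a Normal prior and Normal likelihood with known variance, the posterior is Normal; its mode equals its mean, the precision-weighted average.
Prior precision 1/σ₀² = 1/16 = 0.0625; data precision n/σ² = 20/2 = 10.
μ̂ = (0.0625·(-5) + 10·(-2.73)) / (0.0625 + 10) = (-27.6125)/10.0625 = -2209/805 ≈ -2.744.

μ̂_MAP = -2.744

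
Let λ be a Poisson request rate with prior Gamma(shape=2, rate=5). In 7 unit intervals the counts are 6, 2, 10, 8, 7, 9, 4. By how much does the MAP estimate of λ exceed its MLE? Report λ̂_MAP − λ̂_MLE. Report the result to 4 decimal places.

Σxᵢ = 46. Posterior is Gamma(48, 12); MAP = (48−1)/12 = 47/12 ≈ 3.91667.
MLE = x̄ = 46/7 ≈ 6.57143.
Difference = 47/12 − 46/7 = -223/84 ≈ -2.6548.

MAP − MLE = -2.6548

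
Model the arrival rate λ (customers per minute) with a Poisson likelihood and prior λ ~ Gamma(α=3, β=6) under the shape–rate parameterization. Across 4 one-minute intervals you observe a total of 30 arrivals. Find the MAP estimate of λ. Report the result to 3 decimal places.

λ̂_MAP = 3.200

Σxᵢ = 30, n = 4.
Posterior ∝ λ^2e^(−6λ) · λ^30e^(−4λ) = λ^32e^(−10λ), i.e. Gamma(shape=33, rate=10).
The mode of a Gamma(a, b) with a ≥ 1 (shape–rate) is (a−1)/b = 32/10 ≈ 3.200.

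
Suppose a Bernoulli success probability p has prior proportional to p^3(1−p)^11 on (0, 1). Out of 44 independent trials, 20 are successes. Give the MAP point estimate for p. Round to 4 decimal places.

p̂_MAP = 0.3966

The prior density ∝ p^3(1−p)^11 is the kernel of Beta(4, 12).
Data: 20 successes in 44 trials. The binomial likelihood contributes p^20(1−p)^24, so the posterior is Beta(4+20, 12+24) = Beta(24, 36).
For Beta(a, b) with a, b > 1 the mode is (a−1)/(a+b−2) = 23/58 ≈ 0.3966.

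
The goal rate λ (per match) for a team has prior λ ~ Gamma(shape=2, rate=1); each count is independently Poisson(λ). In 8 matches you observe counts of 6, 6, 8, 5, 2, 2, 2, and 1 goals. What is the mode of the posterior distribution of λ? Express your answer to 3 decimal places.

λ̂_MAP = 3.667

Σxᵢ = 6+6+8+5+2+2+2+1 = 32, with n = 8.
Posterior ∝ λe^(−1λ) · λ^32e^(−8λ) = λ^33e^(−9λ), i.e. Gamma(shape=34, rate=9).
The mode of a Gamma(a, b) with a ≥ 1 (shape–rate) is (a−1)/b = 33/9 ≈ 3.667.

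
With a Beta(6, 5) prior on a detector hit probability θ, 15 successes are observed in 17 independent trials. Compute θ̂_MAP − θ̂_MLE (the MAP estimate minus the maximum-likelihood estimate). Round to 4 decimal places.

MAP − MLE = -0.1131

Posterior is Beta(21, 7); MAP = (21−1)/(28−2) = 20/26 ≈ 0.76923.
MLE ignores the prior: θ̂_MLE = k/n = 15/17 ≈ 0.88235.
Difference = 20/26 − 15/17 = -25/221 ≈ -0.1131.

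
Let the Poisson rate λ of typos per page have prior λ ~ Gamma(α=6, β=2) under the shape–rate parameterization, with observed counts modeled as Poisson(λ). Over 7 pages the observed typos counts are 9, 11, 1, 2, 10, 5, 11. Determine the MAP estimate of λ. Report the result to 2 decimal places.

Σxᵢ = 9+11+1+2+10+5+11 = 49, with n = 7.
Posterior ∝ λ^5e^(−2λ) · λ^49e^(−7λ) = λ^54e^(−9λ), i.e. Gamma(shape=55, rate=9).
The mode of a Gamma(a, b) with a ≥ 1 (shape–rate) is (a−1)/b = 54/9 ≈ 6.00.

λ̂_MAP = 6.00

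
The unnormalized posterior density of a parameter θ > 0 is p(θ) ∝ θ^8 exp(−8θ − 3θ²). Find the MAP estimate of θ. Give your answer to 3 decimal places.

ℓ'(θ) = 8/θ − 8 − 6θ. Setting this to zero and multiplying by θ: 6θ² + 8θ − 8 = 0.
θ = (−8 + √(8² + 4·6·8)) / (2·6) = (−8 + √256) / 12 = (−8 + 16)/12 = 2/3.
ℓ''(θ) = −8/θ² − 6 < 0, confirming a maximum.

θ̂_MAP = 0.667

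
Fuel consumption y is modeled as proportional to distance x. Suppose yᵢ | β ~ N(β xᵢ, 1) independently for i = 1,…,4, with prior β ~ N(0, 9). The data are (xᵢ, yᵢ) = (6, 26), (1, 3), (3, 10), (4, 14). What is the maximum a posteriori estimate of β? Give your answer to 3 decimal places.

β̂_MAP = 3.945

log p(β | y) = −Σ(yᵢ − βxᵢ)²/(2·1) − β²/(2·9) + const.
Setting the derivative to zero: Σxᵢ(yᵢ − βxᵢ)/1 − β/9 = 0, so β = Σxᵢyᵢ / (Σxᵢ² + σ²/τ²).
Σxᵢyᵢ = 6·26 + 1·3 + 3·10 + 4·14 = 245; Σxᵢ² = 62; σ²/τ² = 1/9.
β̂_MAP = 245 / (62 + 1/9) = 245/(559/9) = 2205/559 ≈ 3.945.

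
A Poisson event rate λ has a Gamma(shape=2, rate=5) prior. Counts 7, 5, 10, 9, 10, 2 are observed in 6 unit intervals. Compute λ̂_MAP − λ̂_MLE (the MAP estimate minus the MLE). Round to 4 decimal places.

MAP − MLE = -3.1667

Σxᵢ = 43. Posterior is Gamma(45, 11); MAP = (45−1)/11 = 44/11 ≈ 4.00000.
MLE = x̄ = 43/6 ≈ 7.16667.
Difference = 44/11 − 43/6 = -19/6 ≈ -3.1667.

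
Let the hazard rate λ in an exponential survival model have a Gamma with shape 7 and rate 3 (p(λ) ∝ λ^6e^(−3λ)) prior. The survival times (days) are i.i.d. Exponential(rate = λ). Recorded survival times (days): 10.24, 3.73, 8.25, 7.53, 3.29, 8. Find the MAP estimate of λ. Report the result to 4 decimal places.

λ̂_MAP = 0.2725

The Exponential(rate=λ) likelihood is ∝ λ^n e^(−λΣtᵢ). Here n = 6 and Σtᵢ = 10.24 + 3.73 + 8.25 + 7.53 + 3.29 + 8 = 41.04.
Posterior ∝ λ^6e^(−3λ) · λ^6e^(−41.04λ) = λ^12e^(−44.04λ), i.e. Gamma(13, 44.04).
Mode = (a−1)/b = 12/44.04 ≈ 0.2725.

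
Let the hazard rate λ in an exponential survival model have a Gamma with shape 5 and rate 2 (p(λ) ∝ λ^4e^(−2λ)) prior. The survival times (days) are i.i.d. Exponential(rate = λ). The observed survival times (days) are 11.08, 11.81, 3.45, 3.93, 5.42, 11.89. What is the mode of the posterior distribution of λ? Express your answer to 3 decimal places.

λ̂_MAP = 0.202

The Exponential(rate=λ) likelihood is ∝ λ^n e^(−λΣtᵢ). Here n = 6 and Σtᵢ = 11.08 + 11.81 + 3.45 + 3.93 + 5.42 + 11.89 = 47.58.
Posterior ∝ λ^4e^(−2λ) · λ^6e^(−47.58λ) = λ^10e^(−49.58λ), i.e. Gamma(11, 49.58).
Mode = (a−1)/b = 10/49.58 ≈ 0.202.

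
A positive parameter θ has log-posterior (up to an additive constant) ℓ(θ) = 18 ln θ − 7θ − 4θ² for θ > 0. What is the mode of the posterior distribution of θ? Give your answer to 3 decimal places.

ℓ'(θ) = 18/θ − 7 − 8θ. Setting this to zero and multiplying by θ: 8θ² + 7θ − 18 = 0.
θ = (−7 + √(7² + 4·8·18)) / (2·8) = (−7 + √625) / 16 = (−7 + 25)/16 = 9/8.
ℓ''(θ) = −18/θ² − 8 < 0, confirming a maximum.

θ̂_MAP = 1.125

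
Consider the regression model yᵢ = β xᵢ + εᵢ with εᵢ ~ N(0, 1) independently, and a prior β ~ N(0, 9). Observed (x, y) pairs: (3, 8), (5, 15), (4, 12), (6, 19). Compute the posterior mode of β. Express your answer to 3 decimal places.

log p(β | y) = −Σ(yᵢ − βxᵢ)²/(2·1) − β²/(2·9) + const.
Setting the derivative to zero: Σxᵢ(yᵢ − βxᵢ)/1 − β/9 = 0, so β = Σxᵢyᵢ / (Σxᵢ² + σ²/τ²).
Σxᵢyᵢ = 3·8 + 5·15 + 4·12 + 6·19 = 261; Σxᵢ² = 86; σ²/τ² = 1/9.
β̂_MAP = 261 / (86 + 1/9) = 261/(775/9) = 2349/775 ≈ 3.031.

β̂_MAP = 3.031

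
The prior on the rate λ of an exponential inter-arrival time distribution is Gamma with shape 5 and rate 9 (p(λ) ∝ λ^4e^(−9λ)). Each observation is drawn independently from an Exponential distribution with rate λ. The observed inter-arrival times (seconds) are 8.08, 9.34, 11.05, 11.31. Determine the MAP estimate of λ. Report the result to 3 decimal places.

The Exponential(rate=λ) likelihood is ∝ λ^n e^(−λΣtᵢ). Here n = 4 and Σtᵢ = 8.08 + 9.34 + 11.05 + 11.31 = 39.78.
Posterior ∝ λ^4e^(−9λ) · λ^4e^(−39.78λ) = λ^8e^(−48.78λ), i.e. Gamma(9, 48.78).
Mode = (a−1)/b = 8/48.78 ≈ 0.164.

λ̂_MAP = 0.164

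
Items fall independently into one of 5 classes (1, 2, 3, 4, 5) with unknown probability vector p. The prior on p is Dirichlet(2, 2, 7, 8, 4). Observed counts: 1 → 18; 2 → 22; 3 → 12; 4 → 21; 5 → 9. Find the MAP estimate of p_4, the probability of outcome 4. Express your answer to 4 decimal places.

MAP estimate: 0.2800

The posterior is Dirichlet(αᵢ + nᵢ) = Dirichlet(20, 24, 19, 29, 13).
For a Dirichlet(a₁,…,a_K) with all aᵢ > 1, the mode has j-th component (aⱼ − 1)/(Σaᵢ − K).
Here Σaᵢ = 105 and K = 5, so p_4 = (29 − 1)/(105 − 5) = 28/100 ≈ 0.2800.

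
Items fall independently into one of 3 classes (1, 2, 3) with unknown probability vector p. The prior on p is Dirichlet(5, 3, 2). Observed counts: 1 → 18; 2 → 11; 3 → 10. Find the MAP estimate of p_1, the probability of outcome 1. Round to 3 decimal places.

The posterior is Dirichlet(αᵢ + nᵢ) = Dirichlet(23, 14, 12).
For a Dirichlet(a₁,…,a_K) with all aᵢ > 1, the mode has j-th component (aⱼ − 1)/(Σaᵢ − K).
Here Σaᵢ = 49 and K = 3, so p_1 = (23 − 1)/(49 − 3) = 22/46 ≈ 0.478.

MAP estimate: 0.478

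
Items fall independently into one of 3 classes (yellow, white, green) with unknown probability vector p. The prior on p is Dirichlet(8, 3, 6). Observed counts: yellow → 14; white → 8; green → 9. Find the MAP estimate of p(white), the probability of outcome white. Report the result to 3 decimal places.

The posterior is Dirichlet(αᵢ + nᵢ) = Dirichlet(22, 11, 15).
For a Dirichlet(a₁,…,a_K) with all aᵢ > 1, the mode has j-th component (aⱼ − 1)/(Σaᵢ − K).
Here Σaᵢ = 48 and K = 3, so p(white) = (11 − 1)/(48 − 3) = 10/45 ≈ 0.222.

MAP estimate of p(white) = 0.222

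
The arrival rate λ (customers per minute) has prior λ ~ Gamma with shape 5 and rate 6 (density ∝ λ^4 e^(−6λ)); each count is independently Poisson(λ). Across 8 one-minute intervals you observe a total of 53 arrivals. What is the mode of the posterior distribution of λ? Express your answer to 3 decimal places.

Σxᵢ = 53, n = 8.
Posterior ∝ λ^4e^(−6λ) · λ^53e^(−8λ) = λ^57e^(−14λ), i.e. Gamma(shape=58, rate=14).
The mode of a Gamma(a, b) with a ≥ 1 (shape–rate) is (a−1)/b = 57/14 ≈ 4.071.

λ̂_MAP = 4.071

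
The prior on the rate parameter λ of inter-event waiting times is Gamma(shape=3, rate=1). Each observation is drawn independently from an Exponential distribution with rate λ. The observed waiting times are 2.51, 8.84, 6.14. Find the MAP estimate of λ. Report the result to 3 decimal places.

λ̂_MAP = 0.270

The Exponential(rate=λ) likelihood is ∝ λ^n e^(−λΣtᵢ). Here n = 3 and Σtᵢ = 2.51 + 8.84 + 6.14 = 17.49.
Posterior ∝ λ^2e^(−1λ) · λ^3e^(−17.49λ) = λ^5e^(−18.49λ), i.e. Gamma(6, 18.49).
Mode = (a−1)/b = 5/18.49 ≈ 0.270.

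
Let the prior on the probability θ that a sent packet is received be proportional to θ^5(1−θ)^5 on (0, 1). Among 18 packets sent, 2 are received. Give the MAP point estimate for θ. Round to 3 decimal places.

The prior density ∝ θ^5(1−θ)^5 is the kernel of Beta(6, 6).
Data: 2 successes in 18 trials. The binomial likelihood contributes θ^2(1−θ)^16, so the posterior is Beta(6+2, 6+16) = Beta(8, 22).
For Beta(a, b) with a, b > 1 the mode is (a−1)/(a+b−2) = 7/28 ≈ 0.250.

θ̂_MAP = 0.250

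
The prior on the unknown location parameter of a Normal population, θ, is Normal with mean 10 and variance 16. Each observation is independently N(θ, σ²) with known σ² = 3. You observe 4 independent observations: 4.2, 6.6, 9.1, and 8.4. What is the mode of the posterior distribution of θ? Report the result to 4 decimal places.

n = 4; x̄ = (4.2 + 6.6 + 9.1 + 8.4)/4 = 28.3/4 = 7.075.
For a Normal prior and Normal likelihood with known variance, the posterior is Normal; its mode equals its mean, the precision-weighted average.
Prior precision 1/σ₀² = 1/16 = 0.0625; data precision n/σ² = 4/3.
θ̂ = (0.0625·10 + (4/3)·7.075) / (0.0625 + 4/3) = (1207/120)/(67/48) = 2414/335 ≈ 7.2060.

θ̂_MAP = 7.2060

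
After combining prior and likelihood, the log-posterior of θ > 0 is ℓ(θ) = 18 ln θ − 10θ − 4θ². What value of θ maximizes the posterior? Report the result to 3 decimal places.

ℓ'(θ) = 18/θ − 10 − 8θ. Setting this to zero and multiplying by θ: 8θ² + 10θ − 18 = 0.
θ = (−10 + √(10² + 4·8·18)) / (2·8) = (−10 + √676) / 16 = (−10 + 26)/16 = 1.
ℓ''(θ) = −18/θ² − 8 < 0, confirming a maximum.

θ̂_MAP = 1.000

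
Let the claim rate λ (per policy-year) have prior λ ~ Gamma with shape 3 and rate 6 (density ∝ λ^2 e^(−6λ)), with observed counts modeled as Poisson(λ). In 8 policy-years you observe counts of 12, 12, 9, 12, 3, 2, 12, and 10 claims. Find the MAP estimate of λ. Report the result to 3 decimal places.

λ̂_MAP = 5.286

Σxᵢ = 12+12+9+12+3+2+12+10 = 72, with n = 8.
Posterior ∝ λ^2e^(−6λ) · λ^72e^(−8λ) = λ^74e^(−14λ), i.e. Gamma(shape=75, rate=14).
The mode of a Gamma(a, b) with a ≥ 1 (shape–rate) is (a−1)/b = 74/14 ≈ 5.286.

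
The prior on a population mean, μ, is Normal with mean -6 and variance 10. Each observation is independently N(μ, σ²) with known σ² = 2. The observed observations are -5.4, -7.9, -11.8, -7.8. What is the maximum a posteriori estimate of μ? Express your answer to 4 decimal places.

n = 4; x̄ = ((-5.4) + (-7.9) + (-11.8) + (-7.8))/4 = -32.9/4 = -8.225.
For a Normal prior and Normal likelihood with known variance, the posterior is Normal; its mode equals its mean, the precision-weighted average.
Prior precision 1/σ₀² = 1/10 = 0.1; data precision n/σ² = 4/2 = 2.
μ̂ = (0.1·(-6) + 2·(-8.225)) / (0.1 + 2) = (-17.05)/2.1 = -341/42 ≈ -8.1190.

μ̂_MAP = -8.1190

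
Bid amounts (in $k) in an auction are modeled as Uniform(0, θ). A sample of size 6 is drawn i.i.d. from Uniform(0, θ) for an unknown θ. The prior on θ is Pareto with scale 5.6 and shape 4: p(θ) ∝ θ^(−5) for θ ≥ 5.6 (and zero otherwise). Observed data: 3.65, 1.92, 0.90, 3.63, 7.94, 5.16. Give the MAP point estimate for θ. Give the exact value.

The Uniform(0, θ) likelihood is θ^(−n) for θ ≥ max(xᵢ), zero otherwise. Here max(xᵢ) = 7.94.
Posterior ∝ θ^(−5) · θ^(−6) = θ^(−11) on θ ≥ max(5.6, 7.94) = 7.94.
This density is strictly decreasing in θ, so the posterior mode lies at the lower boundary of the support.

θ̂_MAP = 7.94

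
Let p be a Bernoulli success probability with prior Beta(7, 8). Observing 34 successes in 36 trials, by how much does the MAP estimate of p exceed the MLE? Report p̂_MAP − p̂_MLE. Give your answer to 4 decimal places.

Posterior is Beta(41, 10); MAP = (41−1)/(51−2) = 40/49 ≈ 0.81633.
MLE ignores the prior: p̂_MLE = k/n = 34/36 ≈ 0.94444.
Difference = 40/49 − 34/36 = -113/882 ≈ -0.1281.

MAP − MLE = -0.1281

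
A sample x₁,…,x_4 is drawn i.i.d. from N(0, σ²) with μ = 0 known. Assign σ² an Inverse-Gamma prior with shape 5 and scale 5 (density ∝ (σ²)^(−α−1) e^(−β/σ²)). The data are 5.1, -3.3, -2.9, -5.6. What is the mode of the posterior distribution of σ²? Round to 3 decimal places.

Sum of squared deviations about the known mean: SS = (5.1−0)² + (-3.3−0)² + (-2.9−0)² + (-5.6−0)² = 76.67.
The Normal likelihood contributes (σ²)^(−n/2) exp(−SS/(2σ²)), so the posterior is Inverse-Gamma(α + n/2, β + SS/2) = Inverse-Gamma(7, 43.335).
The mode of Inverse-Gamma(a, b) is b/(a+1) = 43.335/8 ≈ 5.417.

σ̂²_MAP = 5.417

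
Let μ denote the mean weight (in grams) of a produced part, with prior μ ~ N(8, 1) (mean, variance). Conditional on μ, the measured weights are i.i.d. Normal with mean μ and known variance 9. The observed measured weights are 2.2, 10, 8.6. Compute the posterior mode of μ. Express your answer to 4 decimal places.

μ̂_MAP = 7.7333

n = 3; x̄ = (2.2 + 10 + 8.6)/3 = 20.8/3 = 104/15 ≈ 6.9333.
For a Normal prior and Normal likelihood with known variance, the posterior is Normal; its mode equals its mean, the precision-weighted average.
Prior precision 1/σ₀² = 1/1 = 1; data precision n/σ² = 3/9 = 1/3.
μ̂ = (1·8 + (1/3)·(104/15)) / (1 + 1/3) = (464/45)/(4/3) = 116/15 ≈ 7.7333.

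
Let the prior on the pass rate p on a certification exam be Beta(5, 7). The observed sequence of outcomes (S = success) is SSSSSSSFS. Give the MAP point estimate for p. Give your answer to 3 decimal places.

p̂_MAP = 0.632

Prior: Beta(5, 7).
Data: 8 successes in 9 trials (from the sequence). The binomial likelihood contributes p^8(1−p)^1, so the posterior is Beta(5+8, 7+1) = Beta(13, 8).
For Beta(a, b) with a, b > 1 the mode is (a−1)/(a+b−2) = 12/19 ≈ 0.632.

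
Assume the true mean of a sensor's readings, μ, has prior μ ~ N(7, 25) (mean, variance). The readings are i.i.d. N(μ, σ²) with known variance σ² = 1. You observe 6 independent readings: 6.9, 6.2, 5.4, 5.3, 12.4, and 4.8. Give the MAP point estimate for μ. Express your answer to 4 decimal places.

n = 6; x̄ = (6.9 + 6.2 + 5.4 + 5.3 + 12.4 + 4.8)/6 = 41/6 = 41/6 ≈ 6.8333.
For a Normal prior and Normal likelihood with known variance, the posterior is Normal; its mode equals its mean, the precision-weighted average.
Prior precision 1/σ₀² = 1/25 = 0.04; data precision n/σ² = 6/1 = 6.
μ̂ = (0.04·7 + 6·(41/6)) / (0.04 + 6) = 41.28/6.04 = 1032/151 ≈ 6.8344.

μ̂_MAP = 6.8344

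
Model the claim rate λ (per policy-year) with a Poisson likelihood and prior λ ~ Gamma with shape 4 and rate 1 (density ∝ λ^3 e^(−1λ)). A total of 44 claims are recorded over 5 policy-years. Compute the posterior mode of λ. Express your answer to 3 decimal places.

λ̂_MAP = 7.833

Σxᵢ = 44, n = 5.
Posterior ∝ λ^3e^(−1λ) · λ^44e^(−5λ) = λ^47e^(−6λ), i.e. Gamma(shape=48, rate=6).
The mode of a Gamma(a, b) with a ≥ 1 (shape–rate) is (a−1)/b = 47/6 ≈ 7.833.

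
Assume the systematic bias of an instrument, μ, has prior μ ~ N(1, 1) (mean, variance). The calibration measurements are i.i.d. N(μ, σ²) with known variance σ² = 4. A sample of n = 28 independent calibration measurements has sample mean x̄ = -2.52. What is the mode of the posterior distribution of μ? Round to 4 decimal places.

μ̂_MAP = -2.0800

n = 28, x̄ = -2.52.
For a Normal prior and Normal likelihood with known variance, the posterior is Normal; its mode equals its mean, the precision-weighted average.
Prior precision 1/σ₀² = 1/1 = 1; data precision n/σ² = 28/4 = 7.
μ̂ = (1·1 + 7·(-2.52)) / (1 + 7) = (-16.64)/8 = -2.0800.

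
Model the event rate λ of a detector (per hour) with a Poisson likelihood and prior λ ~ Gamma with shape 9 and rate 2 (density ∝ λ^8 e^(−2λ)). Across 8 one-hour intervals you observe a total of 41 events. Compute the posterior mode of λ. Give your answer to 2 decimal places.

λ̂_MAP = 4.90

Σxᵢ = 41, n = 8.
Posterior ∝ λ^8e^(−2λ) · λ^41e^(−8λ) = λ^49e^(−10λ), i.e. Gamma(shape=50, rate=10).
The mode of a Gamma(a, b) with a ≥ 1 (shape–rate) is (a−1)/b = 49/10 ≈ 4.90.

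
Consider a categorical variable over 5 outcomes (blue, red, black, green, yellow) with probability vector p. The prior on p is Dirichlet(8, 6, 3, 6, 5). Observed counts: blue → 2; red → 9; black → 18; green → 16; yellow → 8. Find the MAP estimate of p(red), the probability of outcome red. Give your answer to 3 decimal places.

The posterior is Dirichlet(αᵢ + nᵢ) = Dirichlet(10, 15, 21, 22, 13).
For a Dirichlet(a₁,…,a_K) with all aᵢ > 1, the mode has j-th component (aⱼ − 1)/(Σaᵢ − K).
Here Σaᵢ = 81 and K = 5, so p(red) = (15 − 1)/(81 − 5) = 14/76 ≈ 0.184.

MAP estimate of p(red) = 0.184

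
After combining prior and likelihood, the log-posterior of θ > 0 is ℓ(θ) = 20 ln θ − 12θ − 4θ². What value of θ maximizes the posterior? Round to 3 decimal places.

ℓ'(θ) = 20/θ − 12 − 8θ. Setting this to zero and multiplying by θ: 8θ² + 12θ − 20 = 0.
θ = (−12 + √(12² + 4·8·20)) / (2·8) = (−12 + √784) / 16 = (−12 + 28)/16 = 1.
ℓ''(θ) = −20/θ² − 8 < 0, confirming a maximum.

θ̂_MAP = 1.000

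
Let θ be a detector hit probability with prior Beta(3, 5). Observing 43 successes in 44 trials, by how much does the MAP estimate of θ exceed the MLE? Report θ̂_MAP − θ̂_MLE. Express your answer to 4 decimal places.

MAP − MLE = -0.0773

Posterior is Beta(46, 6); MAP = (46−1)/(52−2) = 45/50 ≈ 0.90000.
MLE ignores the prior: θ̂_MLE = k/n = 43/44 ≈ 0.97727.
Difference = 45/50 − 43/44 = -17/220 ≈ -0.0773.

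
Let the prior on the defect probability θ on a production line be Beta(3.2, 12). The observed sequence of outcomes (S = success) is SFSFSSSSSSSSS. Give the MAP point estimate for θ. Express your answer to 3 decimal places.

Prior: Beta(3.2, 12).
Data: 11 successes in 13 trials (from the sequence). The binomial likelihood contributes θ^11(1−θ)^2, so the posterior is Beta(3.2+11, 12+2) = Beta(14.2, 14).
For Beta(a, b) with a, b > 1 the mode is (a−1)/(a+b−2) = 13.2/26.2 ≈ 0.504.

θ̂_MAP = 0.504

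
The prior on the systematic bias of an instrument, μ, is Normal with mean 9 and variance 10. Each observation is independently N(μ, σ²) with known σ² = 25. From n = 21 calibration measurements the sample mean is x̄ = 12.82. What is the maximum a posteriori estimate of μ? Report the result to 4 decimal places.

n = 21, x̄ = 12.82.
For a Normal prior and Normal likelihood with known variance, the posterior is Normal; its mode equals its mean, the precision-weighted average.
Prior precision 1/σ₀² = 1/10 = 0.1; data precision n/σ² = 21/25 = 0.84.
μ̂ = (0.1·9 + 0.84·12.82) / (0.1 + 0.84) = 11.6688/0.94 = 14586/1175 ≈ 12.4136.

μ̂_MAP = 12.4136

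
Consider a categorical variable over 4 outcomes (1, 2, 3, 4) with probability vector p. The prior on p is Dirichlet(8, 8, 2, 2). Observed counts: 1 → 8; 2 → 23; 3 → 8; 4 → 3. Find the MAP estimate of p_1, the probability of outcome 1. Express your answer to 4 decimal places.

The posterior is Dirichlet(αᵢ + nᵢ) = Dirichlet(16, 31, 10, 5).
For a Dirichlet(a₁,…,a_K) with all aᵢ > 1, the mode has j-th component (aⱼ − 1)/(Σaᵢ − K).
Here Σaᵢ = 62 and K = 4, so p_1 = (16 − 1)/(62 − 4) = 15/58 ≈ 0.2586.

MAP estimate: 0.2586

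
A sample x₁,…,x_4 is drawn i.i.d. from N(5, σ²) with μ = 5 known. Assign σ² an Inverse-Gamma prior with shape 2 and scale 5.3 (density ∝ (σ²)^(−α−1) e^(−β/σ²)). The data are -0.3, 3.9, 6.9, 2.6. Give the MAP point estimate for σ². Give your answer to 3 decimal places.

Sum of squared deviations about the known mean: SS = (-0.3−5)² + (3.9−5)² + (6.9−5)² + (2.6−5)² = 38.67.
The Normal likelihood contributes (σ²)^(−n/2) exp(−SS/(2σ²)), so the posterior is Inverse-Gamma(α + n/2, β + SS/2) = Inverse-Gamma(4, 24.635).
The mode of Inverse-Gamma(a, b) is b/(a+1) = 24.635/5 ≈ 4.927.

σ̂²_MAP = 4.927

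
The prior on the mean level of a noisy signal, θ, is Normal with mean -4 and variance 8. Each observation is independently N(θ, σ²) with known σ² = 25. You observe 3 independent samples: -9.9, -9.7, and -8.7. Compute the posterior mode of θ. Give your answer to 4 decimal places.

n = 3; x̄ = ((-9.9) + (-9.7) + (-8.7))/3 = -28.3/3 = -283/30 ≈ -9.4333.
For a Normal prior and Normal likelihood with known variance, the posterior is Normal; its mode equals its mean, the precision-weighted average.
Prior precision 1/σ₀² = 1/8 = 0.125; data precision n/σ² = 3/25 = 0.12.
θ̂ = (0.125·(-4) + 0.12·(-283/30)) / (0.125 + 0.12) = (-1.632)/0.245 = -1632/245 ≈ -6.6612.

θ̂_MAP = -6.6612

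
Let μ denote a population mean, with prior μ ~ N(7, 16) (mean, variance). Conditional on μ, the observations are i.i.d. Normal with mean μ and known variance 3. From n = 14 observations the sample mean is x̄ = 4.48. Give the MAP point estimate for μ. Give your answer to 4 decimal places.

n = 14, x̄ = 4.48.
For a Normal prior and Normal likelihood with known variance, the posterior is Normal; its mode equals its mean, the precision-weighted average.
Prior precision 1/σ₀² = 1/16 = 0.0625; data precision n/σ² = 14/3.
μ̂ = (0.0625·7 + (14/3)·4.48) / (0.0625 + 14/3) = (25613/1200)/(227/48) = 25613/5675 ≈ 4.5133.

μ̂_MAP = 4.5133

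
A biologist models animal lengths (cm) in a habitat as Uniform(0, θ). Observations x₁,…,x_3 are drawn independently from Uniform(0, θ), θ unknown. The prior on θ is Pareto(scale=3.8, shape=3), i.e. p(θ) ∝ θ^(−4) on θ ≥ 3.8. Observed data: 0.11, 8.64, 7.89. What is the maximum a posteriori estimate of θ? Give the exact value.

The Uniform(0, θ) likelihood is θ^(−n) for θ ≥ max(xᵢ), zero otherwise. Here max(xᵢ) = 8.64.
Posterior ∝ θ^(−4) · θ^(−3) = θ^(−7) on θ ≥ max(3.8, 8.64) = 8.64.
This density is strictly decreasing in θ, so the posterior mode lies at the lower boundary of the support.

θ̂_MAP = 8.64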